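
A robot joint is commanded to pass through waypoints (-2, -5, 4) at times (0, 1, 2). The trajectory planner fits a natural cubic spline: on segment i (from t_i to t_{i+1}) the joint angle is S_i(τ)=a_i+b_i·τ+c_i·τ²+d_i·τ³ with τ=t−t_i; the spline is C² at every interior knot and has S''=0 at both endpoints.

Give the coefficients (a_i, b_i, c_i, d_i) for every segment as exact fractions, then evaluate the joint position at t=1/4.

Δ: Δ0=-3, Δ1=9
row 1: diag=4, rhs=72; c'=1/4, d'=18
back: M1=18
M: M0=0, M1=18, M2=0
seg 0: a=-2, c=M0/2=0, d=(M1−M0)/(6·1)=3, b=Δ0−h0·(2M0+M1)/6=-6
seg 1: a=-5, c=M1/2=9, d=(M2−M1)/(6·1)=-3, b=Δ1−h1·(2M1+M2)/6=3
t_q=1/4 → seg 0, τ=1/4; S=-2+-6·τ+0·τ²+3·τ³=-221/64

  seg 0: a=-2 b=-6 c=0 d=3
  seg 1: a=-5 b=3 c=9 d=-3
S(1/4) = -221/64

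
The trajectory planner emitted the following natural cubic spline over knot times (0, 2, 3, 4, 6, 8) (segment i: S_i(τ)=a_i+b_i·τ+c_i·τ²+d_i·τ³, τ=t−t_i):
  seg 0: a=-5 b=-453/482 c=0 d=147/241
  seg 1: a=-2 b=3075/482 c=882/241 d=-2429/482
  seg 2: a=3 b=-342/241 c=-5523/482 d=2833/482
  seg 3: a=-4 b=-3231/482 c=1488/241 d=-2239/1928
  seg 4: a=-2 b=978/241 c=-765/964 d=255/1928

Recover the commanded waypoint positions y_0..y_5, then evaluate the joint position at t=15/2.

y_0 = S_0(0) = a_0 = -5
y_1 = S_1(0) = a_1 = -2
y_2 = S_2(0) = a_2 = 3
y_3 = S_3(0) = a_3 = -4
y_4 = S_4(0) = a_4 = -2
y_5 = S_4(2) = 4
t_q=15/2 is in segment 4 (τ=3/2); S_4(τ)=42385/15424

y_0=-5 y_1=-2 y_2=3 y_3=-4 y_4=-2 y_5=4
S(15/2) = 42385/15424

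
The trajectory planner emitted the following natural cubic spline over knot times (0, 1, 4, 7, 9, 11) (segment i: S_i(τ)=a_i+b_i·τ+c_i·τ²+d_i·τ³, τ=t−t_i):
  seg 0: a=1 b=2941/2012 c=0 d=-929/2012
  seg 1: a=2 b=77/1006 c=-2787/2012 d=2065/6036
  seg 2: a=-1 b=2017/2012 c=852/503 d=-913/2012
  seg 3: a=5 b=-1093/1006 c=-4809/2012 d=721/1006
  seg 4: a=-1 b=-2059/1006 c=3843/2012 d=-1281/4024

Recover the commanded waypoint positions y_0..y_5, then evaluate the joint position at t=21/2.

y_0=1 y_1=2 y_2=-1 y_3=5 y_4=-1 y_5=0
S(21/2) = -27263/32192

y_0 = S_0(0) = a_0 = 1
y_1 = S_1(0) = a_1 = 2
y_2 = S_2(0) = a_2 = -1
y_3 = S_3(0) = a_3 = 5
y_4 = S_4(0) = a_4 = -1
y_5 = S_4(2) = 0
t_q=21/2 is in segment 4 (τ=3/2); S_4(τ)=-27263/32192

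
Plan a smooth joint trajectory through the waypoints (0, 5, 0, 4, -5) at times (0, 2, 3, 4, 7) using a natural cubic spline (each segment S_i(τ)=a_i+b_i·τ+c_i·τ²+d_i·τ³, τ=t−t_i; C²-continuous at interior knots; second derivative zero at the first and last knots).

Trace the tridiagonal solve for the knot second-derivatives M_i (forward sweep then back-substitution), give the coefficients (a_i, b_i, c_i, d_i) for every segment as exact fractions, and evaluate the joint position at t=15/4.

  seg 0: a=0 b=6 c=0 d=-7/8
  seg 1: a=5 b=-9/2 c=-21/4 d=19/4
  seg 2: a=0 b=-3/4 c=9 d=-17/4
  seg 3: a=4 b=9/2 c=-15/4 d=5/12
S(15/4) = 693/256

Δ: Δ0=5/2, Δ1=-5, Δ2=4, Δ3=-3
row 1: diag=6, rhs=-45; c'=1/6, d'=-15/2
row 2: denom=4−1·1/6=23/6; d'=(54−1·-15/2)/(23/6)=369/23
row 3: denom=8−1·6/23=178/23; d'=(-42−1·369/23)/(178/23)=-15/2
back: M3=-15/2
back: M2=369/23−6/23·-15/2=18
back: M1=-15/2−1/6·18=-21/2
M: M0=0, M1=-21/2, M2=18, M3=-15/2, M4=0
seg 0: a=0, c=M0/2=0, d=(M1−M0)/(6·2)=-7/8, b=Δ0−h0·(2M0+M1)/6=6
seg 1: a=5, c=M1/2=-21/4, d=(M2−M1)/(6·1)=19/4, b=Δ1−h1·(2M1+M2)/6=-9/2
seg 2: a=0, c=M2/2=9, d=(M3−M2)/(6·1)=-17/4, b=Δ2−h2·(2M2+M3)/6=-3/4
seg 3: a=4, c=M3/2=-15/4, d=(M4−M3)/(6·3)=5/12, b=Δ3−h3·(2M3+M4)/6=9/2
t_q=15/4 → seg 2, τ=3/4; S=0+-3/4·τ+9·τ²+-17/4·τ³=693/256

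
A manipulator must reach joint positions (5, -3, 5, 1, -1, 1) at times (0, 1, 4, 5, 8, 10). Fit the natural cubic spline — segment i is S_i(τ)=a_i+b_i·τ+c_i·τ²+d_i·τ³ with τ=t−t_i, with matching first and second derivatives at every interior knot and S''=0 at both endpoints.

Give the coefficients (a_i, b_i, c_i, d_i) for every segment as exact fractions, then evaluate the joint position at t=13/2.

Δ: Δ0=-8, Δ1=8/3, Δ2=-4, Δ3=-2/3, Δ4=1
row 1: diag=8, rhs=64; c'=3/8, d'=8
row 2: denom=8−3·3/8=55/8; d'=(-40−3·8)/(55/8)=-512/55
row 3: denom=8−1·8/55=432/55; d'=(20−1·-512/55)/(432/55)=403/108
row 4: denom=10−3·55/144=425/48; d'=(10−3·403/108)/(425/48)=-172/1275
back: M4=-172/1275
back: M3=403/108−55/144·-172/1275=2894/765
back: M2=-512/55−8/55·2894/765=-37712/3825
back: M1=8−3/8·-37712/3825=14914/1275
M: M0=0, M1=14914/1275, M2=-37712/3825, M3=2894/765, M4=-172/1275, M5=0
seg 0: a=5, c=M0/2=0, d=(M1−M0)/(6·1)=7457/3825, b=Δ0−h0·(2M0+M1)/6=-38057/3825
seg 1: a=-3, c=M1/2=7457/1275, d=(M2−M1)/(6·3)=-41227/34425, b=Δ1−h1·(2M1+M2)/6=-15686/3825
seg 2: a=5, c=M2/2=-18856/3825, d=(M3−M2)/(6·1)=2899/1275, b=Δ2−h2·(2M2+M3)/6=-5141/3825
seg 3: a=1, c=M3/2=1447/765, d=(M4−M3)/(6·3)=-7493/34425, b=Δ3−h3·(2M3+M4)/6=-986/225
seg 4: a=-1, c=M4/2=-86/1275, d=(M5−M4)/(6·2)=43/3825, b=Δ4−h4·(2M4+M5)/6=4169/3825
t_q=13/2 → seg 3, τ=3/2; S=1+-986/225·τ+1447/765·τ²+-7493/34425·τ³=-6977/3400

  seg 0: a=5 b=-38057/3825 c=0 d=7457/3825
  seg 1: a=-3 b=-15686/3825 c=7457/1275 d=-41227/34425
  seg 2: a=5 b=-5141/3825 c=-18856/3825 d=2899/1275
  seg 3: a=1 b=-986/225 c=1447/765 d=-7493/34425
  seg 4: a=-1 b=4169/3825 c=-86/1275 d=43/3825
S(13/2) = -6977/3400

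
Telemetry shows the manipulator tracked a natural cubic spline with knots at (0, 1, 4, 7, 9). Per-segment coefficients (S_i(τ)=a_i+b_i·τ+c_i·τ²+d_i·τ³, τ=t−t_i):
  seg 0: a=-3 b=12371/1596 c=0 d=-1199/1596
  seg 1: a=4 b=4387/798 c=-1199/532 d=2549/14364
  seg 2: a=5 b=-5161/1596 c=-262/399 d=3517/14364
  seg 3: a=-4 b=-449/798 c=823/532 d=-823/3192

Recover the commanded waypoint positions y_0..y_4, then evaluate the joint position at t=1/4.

y_0 = S_0(0) = a_0 = -3
y_1 = S_1(0) = a_1 = 4
y_2 = S_2(0) = a_2 = 5
y_3 = S_3(0) = a_3 = -4
y_4 = S_3(2) = -1
t_q=1/4 is in segment 0 (τ=1/4); S_0(τ)=-36565/34048

y_0=-3 y_1=4 y_2=5 y_3=-4 y_4=-1
S(1/4) = -36565/34048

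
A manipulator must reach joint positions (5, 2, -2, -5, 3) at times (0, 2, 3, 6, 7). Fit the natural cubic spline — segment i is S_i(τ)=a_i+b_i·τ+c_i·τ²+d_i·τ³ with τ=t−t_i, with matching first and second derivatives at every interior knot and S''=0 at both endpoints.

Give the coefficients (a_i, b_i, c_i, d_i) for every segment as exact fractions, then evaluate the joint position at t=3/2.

Δ: Δ0=-3/2, Δ1=-4, Δ2=-1, Δ3=8
row 1: diag=6, rhs=-15; c'=1/6, d'=-5/2
row 2: denom=8−1·1/6=47/6; d'=(18−1·-5/2)/(47/6)=123/47
row 3: denom=8−3·18/47=322/47; d'=(54−3·123/47)/(322/47)=2169/322
back: M3=2169/322
back: M2=123/47−18/47·2169/322=6/161
back: M1=-5/2−1/6·6/161=-807/322
M: M0=0, M1=-807/322, M2=6/161, M3=2169/322, M4=0
seg 0: a=5, c=M0/2=0, d=(M1−M0)/(6·2)=-269/1288, b=Δ0−h0·(2M0+M1)/6=-107/161
seg 1: a=2, c=M1/2=-807/644, d=(M2−M1)/(6·1)=39/92, b=Δ1−h1·(2M1+M2)/6=-1021/322
seg 2: a=-2, c=M2/2=3/161, d=(M3−M2)/(6·3)=719/1932, b=Δ2−h2·(2M2+M3)/6=-2837/644
seg 3: a=-5, c=M3/2=2169/644, d=(M4−M3)/(6·1)=-723/644, b=Δ3−h3·(2M3+M4)/6=1853/322
t_q=3/2 → seg 0, τ=3/2; S=5+-107/161·τ+0·τ²+-269/1288·τ³=4855/1472

  seg 0: a=5 b=-107/161 c=0 d=-269/1288
  seg 1: a=2 b=-1021/322 c=-807/644 d=39/92
  seg 2: a=-2 b=-2837/644 c=3/161 d=719/1932
  seg 3: a=-5 b=1853/322 c=2169/644 d=-723/644
S(3/2) = 4855/1472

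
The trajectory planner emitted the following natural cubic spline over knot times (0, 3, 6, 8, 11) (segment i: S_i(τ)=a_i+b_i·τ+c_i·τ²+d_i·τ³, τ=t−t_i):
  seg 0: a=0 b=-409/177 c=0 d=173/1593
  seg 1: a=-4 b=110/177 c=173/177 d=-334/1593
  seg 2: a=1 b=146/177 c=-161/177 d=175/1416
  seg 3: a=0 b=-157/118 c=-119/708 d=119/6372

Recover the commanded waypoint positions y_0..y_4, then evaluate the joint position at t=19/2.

y_0=0 y_1=-4 y_2=1 y_3=0 y_4=-5
S(19/2) = -4363/1888

y_0 = S_0(0) = a_0 = 0
y_1 = S_1(0) = a_1 = -4
y_2 = S_2(0) = a_2 = 1
y_3 = S_3(0) = a_3 = 0
y_4 = S_3(3) = -5
t_q=19/2 is in segment 3 (τ=3/2); S_3(τ)=-4363/1888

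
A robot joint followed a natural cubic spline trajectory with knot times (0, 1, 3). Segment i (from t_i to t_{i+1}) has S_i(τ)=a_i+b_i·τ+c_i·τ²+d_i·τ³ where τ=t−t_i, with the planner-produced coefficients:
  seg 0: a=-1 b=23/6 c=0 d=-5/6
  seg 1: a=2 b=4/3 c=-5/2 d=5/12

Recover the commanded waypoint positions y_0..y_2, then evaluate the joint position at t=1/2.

y_0=-1 y_1=2 y_2=-2
S(1/2) = 13/16

y_0 = S_0(0) = a_0 = -1
y_1 = S_1(0) = a_1 = 2
y_2 = S_1(2) = -2
t_q=1/2 is in segment 0 (τ=1/2); S_0(τ)=13/16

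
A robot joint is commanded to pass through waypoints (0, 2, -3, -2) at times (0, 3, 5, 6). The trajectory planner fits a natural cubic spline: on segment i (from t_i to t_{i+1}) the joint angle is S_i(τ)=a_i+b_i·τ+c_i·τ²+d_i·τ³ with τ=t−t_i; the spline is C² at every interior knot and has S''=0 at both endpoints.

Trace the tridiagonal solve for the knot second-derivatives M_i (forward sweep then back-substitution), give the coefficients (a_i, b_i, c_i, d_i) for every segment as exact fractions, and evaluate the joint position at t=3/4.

  seg 0: a=0 b=173/84 c=0 d=-13/84
  seg 1: a=2 b=-89/42 c=-39/28 d=101/168
  seg 2: a=-3 b=-10/21 c=31/14 d=-31/42
S(3/4) = 2651/1792

Δ: Δ0=2/3, Δ1=-5/2, Δ2=1
row 1: diag=10, rhs=-19; c'=1/5, d'=-19/10
row 2: denom=6−2·1/5=28/5; d'=(21−2·-19/10)/(28/5)=31/7
back: M2=31/7
back: M1=-19/10−1/5·31/7=-39/14
M: M0=0, M1=-39/14, M2=31/7, M3=0
seg 0: a=0, c=M0/2=0, d=(M1−M0)/(6·3)=-13/84, b=Δ0−h0·(2M0+M1)/6=173/84
seg 1: a=2, c=M1/2=-39/28, d=(M2−M1)/(6·2)=101/168, b=Δ1−h1·(2M1+M2)/6=-89/42
seg 2: a=-3, c=M2/2=31/14, d=(M3−M2)/(6·1)=-31/42, b=Δ2−h2·(2M2+M3)/6=-10/21
t_q=3/4 → seg 0, τ=3/4; S=0+173/84·τ+0·τ²+-13/84·τ³=2651/1792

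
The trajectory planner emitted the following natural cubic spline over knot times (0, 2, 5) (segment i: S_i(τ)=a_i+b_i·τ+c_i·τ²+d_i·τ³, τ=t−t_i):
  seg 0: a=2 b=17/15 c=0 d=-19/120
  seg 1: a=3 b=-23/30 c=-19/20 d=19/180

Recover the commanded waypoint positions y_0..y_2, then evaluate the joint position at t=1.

y_0 = S_0(0) = a_0 = 2
y_1 = S_1(0) = a_1 = 3
y_2 = S_1(3) = -5
t_q=1 is in segment 0 (τ=1); S_0(τ)=119/40

y_0=2 y_1=3 y_2=-5
S(1) = 119/40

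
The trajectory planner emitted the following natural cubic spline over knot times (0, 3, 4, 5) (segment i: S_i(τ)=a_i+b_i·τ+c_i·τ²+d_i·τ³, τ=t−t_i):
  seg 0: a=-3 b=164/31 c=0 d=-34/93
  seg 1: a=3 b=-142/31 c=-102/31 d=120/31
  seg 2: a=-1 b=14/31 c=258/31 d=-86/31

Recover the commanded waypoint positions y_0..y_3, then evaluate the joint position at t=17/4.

y_0 = S_0(0) = a_0 = -3
y_1 = S_1(0) = a_1 = 3
y_2 = S_2(0) = a_2 = -1
y_3 = S_2(1) = 5
t_q=17/4 is in segment 2 (τ=1/4); S_2(τ)=-407/992

y_0=-3 y_1=3 y_2=-1 y_3=5
S(17/4) = -407/992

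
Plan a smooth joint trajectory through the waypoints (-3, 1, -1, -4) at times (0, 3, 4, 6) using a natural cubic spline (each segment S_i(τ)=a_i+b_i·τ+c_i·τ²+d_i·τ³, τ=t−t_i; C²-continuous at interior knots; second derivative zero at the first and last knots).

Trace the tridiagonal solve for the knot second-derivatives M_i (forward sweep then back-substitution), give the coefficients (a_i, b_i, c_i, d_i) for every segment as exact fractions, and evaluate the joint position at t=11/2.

Δ: Δ0=4/3, Δ1=-2, Δ2=-3/2
row 1: diag=8, rhs=-20; c'=1/8, d'=-5/2
row 2: denom=6−1·1/8=47/8; d'=(3−1·-5/2)/(47/8)=44/47
back: M2=44/47
back: M1=-5/2−1/8·44/47=-123/47
M: M0=0, M1=-123/47, M2=44/47, M3=0
seg 0: a=-3, c=M0/2=0, d=(M1−M0)/(6·3)=-41/282, b=Δ0−h0·(2M0+M1)/6=745/282
seg 1: a=1, c=M1/2=-123/94, d=(M2−M1)/(6·1)=167/282, b=Δ1−h1·(2M1+M2)/6=-181/141
seg 2: a=-1, c=M2/2=22/47, d=(M3−M2)/(6·2)=-11/141, b=Δ2−h2·(2M2+M3)/6=-599/282
t_q=11/2 → seg 2, τ=3/2; S=-1+-599/282·τ+22/47·τ²+-11/141·τ³=-1277/376

  seg 0: a=-3 b=745/282 c=0 d=-41/282
  seg 1: a=1 b=-181/141 c=-123/94 d=167/282
  seg 2: a=-1 b=-599/282 c=22/47 d=-11/141
S(11/2) = -1277/376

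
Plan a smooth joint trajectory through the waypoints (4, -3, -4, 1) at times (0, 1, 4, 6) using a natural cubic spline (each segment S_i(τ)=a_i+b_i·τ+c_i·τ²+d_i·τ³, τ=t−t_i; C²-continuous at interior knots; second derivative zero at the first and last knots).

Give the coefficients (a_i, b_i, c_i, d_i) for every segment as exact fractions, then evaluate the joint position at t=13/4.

Δ: Δ0=-7, Δ1=-1/3, Δ2=5/2
row 1: diag=8, rhs=40; c'=3/8, d'=5
row 2: denom=10−3·3/8=71/8; d'=(17−3·5)/(71/8)=16/71
back: M2=16/71
back: M1=5−3/8·16/71=349/71
M: M0=0, M1=349/71, M2=16/71, M3=0
seg 0: a=4, c=M0/2=0, d=(M1−M0)/(6·1)=349/426, b=Δ0−h0·(2M0+M1)/6=-3331/426
seg 1: a=-3, c=M1/2=349/142, d=(M2−M1)/(6·3)=-37/142, b=Δ1−h1·(2M1+M2)/6=-1142/213
seg 2: a=-4, c=M2/2=8/71, d=(M3−M2)/(6·2)=-4/213, b=Δ2−h2·(2M2+M3)/6=1001/426
t_q=13/4 → seg 1, τ=9/4; S=-3+-1142/213·τ+349/142·τ²+-37/142·τ³=-50793/9088

  seg 0: a=4 b=-3331/426 c=0 d=349/426
  seg 1: a=-3 b=-1142/213 c=349/142 d=-37/142
  seg 2: a=-4 b=1001/426 c=8/71 d=-4/213
S(13/4) = -50793/9088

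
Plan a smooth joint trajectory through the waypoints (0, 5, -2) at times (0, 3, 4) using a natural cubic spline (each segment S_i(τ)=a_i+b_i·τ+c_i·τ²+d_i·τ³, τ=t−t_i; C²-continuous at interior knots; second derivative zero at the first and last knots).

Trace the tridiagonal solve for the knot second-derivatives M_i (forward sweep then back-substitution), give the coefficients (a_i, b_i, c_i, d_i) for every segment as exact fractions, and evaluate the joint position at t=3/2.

Δ: Δ0=5/3, Δ1=-7
row 1: diag=8, rhs=-52; c'=1/8, d'=-13/2
back: M1=-13/2
M: M0=0, M1=-13/2, M2=0
seg 0: a=0, c=M0/2=0, d=(M1−M0)/(6·3)=-13/36, b=Δ0−h0·(2M0+M1)/6=59/12
seg 1: a=5, c=M1/2=-13/4, d=(M2−M1)/(6·1)=13/12, b=Δ1−h1·(2M1+M2)/6=-29/6
t_q=3/2 → seg 0, τ=3/2; S=0+59/12·τ+0·τ²+-13/36·τ³=197/32

  seg 0: a=0 b=59/12 c=0 d=-13/36
  seg 1: a=5 b=-29/6 c=-13/4 d=13/12
S(3/2) = 197/32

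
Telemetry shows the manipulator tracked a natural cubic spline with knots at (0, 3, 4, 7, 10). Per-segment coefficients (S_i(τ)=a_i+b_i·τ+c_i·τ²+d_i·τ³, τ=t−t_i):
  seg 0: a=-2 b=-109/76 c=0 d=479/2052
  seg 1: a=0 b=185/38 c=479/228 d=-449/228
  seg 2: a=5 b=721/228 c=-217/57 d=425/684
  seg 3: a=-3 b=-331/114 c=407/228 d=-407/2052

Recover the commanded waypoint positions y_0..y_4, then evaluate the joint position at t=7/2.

y_0=-2 y_1=0 y_2=5 y_3=-3 y_4=-1
S(7/2) = 4949/1824

y_0 = S_0(0) = a_0 = -2
y_1 = S_1(0) = a_1 = 0
y_2 = S_2(0) = a_2 = 5
y_3 = S_3(0) = a_3 = -3
y_4 = S_3(3) = -1
t_q=7/2 is in segment 1 (τ=1/2); S_1(τ)=4949/1824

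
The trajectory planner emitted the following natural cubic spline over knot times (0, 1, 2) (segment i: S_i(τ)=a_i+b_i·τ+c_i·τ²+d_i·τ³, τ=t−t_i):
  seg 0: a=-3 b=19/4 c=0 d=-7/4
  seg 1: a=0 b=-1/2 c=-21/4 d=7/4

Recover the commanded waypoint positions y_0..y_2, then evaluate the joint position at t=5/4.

y_0 = S_0(0) = a_0 = -3
y_1 = S_1(0) = a_1 = 0
y_2 = S_1(1) = -4
t_q=5/4 is in segment 1 (τ=1/4); S_1(τ)=-109/256

y_0=-3 y_1=0 y_2=-4
S(5/4) = -109/256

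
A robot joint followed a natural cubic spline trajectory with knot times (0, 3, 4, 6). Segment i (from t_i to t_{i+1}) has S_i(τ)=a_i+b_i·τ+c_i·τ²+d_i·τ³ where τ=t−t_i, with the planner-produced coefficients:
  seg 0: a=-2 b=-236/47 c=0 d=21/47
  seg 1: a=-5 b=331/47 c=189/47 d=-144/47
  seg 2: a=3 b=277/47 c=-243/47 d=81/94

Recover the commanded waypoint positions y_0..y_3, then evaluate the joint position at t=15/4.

y_0 = S_0(0) = a_0 = -2
y_1 = S_1(0) = a_1 = -5
y_2 = S_2(0) = a_2 = 3
y_3 = S_2(2) = 1
t_q=15/4 is in segment 1 (τ=3/4); S_1(τ)=941/752

y_0=-2 y_1=-5 y_2=3 y_3=1
S(15/4) = 941/752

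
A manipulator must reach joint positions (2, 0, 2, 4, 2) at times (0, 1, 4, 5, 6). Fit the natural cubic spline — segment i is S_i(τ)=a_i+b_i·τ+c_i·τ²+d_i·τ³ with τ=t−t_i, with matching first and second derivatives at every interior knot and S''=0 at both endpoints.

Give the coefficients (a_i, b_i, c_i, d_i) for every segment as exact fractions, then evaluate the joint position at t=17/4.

Δ: Δ0=-2, Δ1=2/3, Δ2=2, Δ3=-2
row 1: diag=8, rhs=16; c'=3/8, d'=2
row 2: denom=8−3·3/8=55/8; d'=(8−3·2)/(55/8)=16/55
row 3: denom=4−1·8/55=212/55; d'=(-24−1·16/55)/(212/55)=-334/53
back: M3=-334/53
back: M2=16/55−8/55·-334/53=64/53
back: M1=2−3/8·64/53=82/53
M: M0=0, M1=82/53, M2=64/53, M3=-334/53, M4=0
seg 0: a=2, c=M0/2=0, d=(M1−M0)/(6·1)=41/159, b=Δ0−h0·(2M0+M1)/6=-359/159
seg 1: a=0, c=M1/2=41/53, d=(M2−M1)/(6·3)=-1/53, b=Δ1−h1·(2M1+M2)/6=-236/159
seg 2: a=2, c=M2/2=32/53, d=(M3−M2)/(6·1)=-199/159, b=Δ2−h2·(2M2+M3)/6=421/159
seg 3: a=4, c=M3/2=-167/53, d=(M4−M3)/(6·1)=167/159, b=Δ3−h3·(2M3+M4)/6=16/159
t_q=17/4 → seg 2, τ=1/4; S=2+421/159·τ+32/53·τ²+-199/159·τ³=9091/3392

  seg 0: a=2 b=-359/159 c=0 d=41/159
  seg 1: a=0 b=-236/159 c=41/53 d=-1/53
  seg 2: a=2 b=421/159 c=32/53 d=-199/159
  seg 3: a=4 b=16/159 c=-167/53 d=167/159
S(17/4) = 9091/3392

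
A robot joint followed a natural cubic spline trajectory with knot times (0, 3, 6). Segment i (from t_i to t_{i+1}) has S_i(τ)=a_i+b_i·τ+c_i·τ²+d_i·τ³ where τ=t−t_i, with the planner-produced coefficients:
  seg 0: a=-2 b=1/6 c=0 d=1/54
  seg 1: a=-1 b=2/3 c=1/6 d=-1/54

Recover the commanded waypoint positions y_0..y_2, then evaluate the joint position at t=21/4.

y_0=-2 y_1=-1 y_2=2
S(21/4) = 145/128

y_0 = S_0(0) = a_0 = -2
y_1 = S_1(0) = a_1 = -1
y_2 = S_1(3) = 2
t_q=21/4 is in segment 1 (τ=9/4); S_1(τ)=145/128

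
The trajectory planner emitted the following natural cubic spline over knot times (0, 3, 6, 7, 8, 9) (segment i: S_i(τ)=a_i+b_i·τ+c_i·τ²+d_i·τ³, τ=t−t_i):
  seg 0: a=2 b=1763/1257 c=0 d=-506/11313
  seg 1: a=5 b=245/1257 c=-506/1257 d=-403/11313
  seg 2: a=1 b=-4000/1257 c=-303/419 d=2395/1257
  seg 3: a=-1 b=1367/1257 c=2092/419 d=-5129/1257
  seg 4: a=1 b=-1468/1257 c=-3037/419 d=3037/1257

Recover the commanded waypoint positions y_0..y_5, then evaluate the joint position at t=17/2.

y_0=2 y_1=5 y_2=1 y_3=-1 y_4=1 y_5=-5
S(17/2) = -3667/3352

y_0 = S_0(0) = a_0 = 2
y_1 = S_1(0) = a_1 = 5
y_2 = S_2(0) = a_2 = 1
y_3 = S_3(0) = a_3 = -1
y_4 = S_4(0) = a_4 = 1
y_5 = S_4(1) = -5
t_q=17/2 is in segment 4 (τ=1/2); S_4(τ)=-3667/3352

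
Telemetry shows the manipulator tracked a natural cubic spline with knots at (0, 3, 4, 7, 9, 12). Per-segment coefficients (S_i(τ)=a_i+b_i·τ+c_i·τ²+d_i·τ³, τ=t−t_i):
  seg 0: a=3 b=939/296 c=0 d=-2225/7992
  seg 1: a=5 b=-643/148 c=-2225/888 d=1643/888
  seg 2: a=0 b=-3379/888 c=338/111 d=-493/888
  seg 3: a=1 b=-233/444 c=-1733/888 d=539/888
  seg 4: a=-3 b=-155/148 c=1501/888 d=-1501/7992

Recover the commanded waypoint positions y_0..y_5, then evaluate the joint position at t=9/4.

y_0=3 y_1=5 y_2=0 y_3=1 y_4=-3 y_5=4
S(9/4) = 131973/18944

y_0 = S_0(0) = a_0 = 3
y_1 = S_1(0) = a_1 = 5
y_2 = S_2(0) = a_2 = 0
y_3 = S_3(0) = a_3 = 1
y_4 = S_4(0) = a_4 = -3
y_5 = S_4(3) = 4
t_q=9/4 is in segment 0 (τ=9/4); S_0(τ)=131973/18944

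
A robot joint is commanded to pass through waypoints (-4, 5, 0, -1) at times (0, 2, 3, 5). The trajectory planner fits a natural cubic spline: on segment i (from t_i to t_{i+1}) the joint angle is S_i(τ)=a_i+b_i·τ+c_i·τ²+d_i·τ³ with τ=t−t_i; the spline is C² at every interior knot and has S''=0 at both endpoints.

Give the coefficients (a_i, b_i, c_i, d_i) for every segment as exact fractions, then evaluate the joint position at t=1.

  seg 0: a=-4 b=561/70 c=0 d=-123/140
  seg 1: a=5 b=-177/70 c=-369/70 d=14/5
  seg 2: a=0 b=-327/70 c=219/70 d=-73/140
S(1) = 439/140

Δ: Δ0=9/2, Δ1=-5, Δ2=-1/2
row 1: diag=6, rhs=-57; c'=1/6, d'=-19/2
row 2: denom=6−1·1/6=35/6; d'=(27−1·-19/2)/(35/6)=219/35
back: M2=219/35
back: M1=-19/2−1/6·219/35=-369/35
M: M0=0, M1=-369/35, M2=219/35, M3=0
seg 0: a=-4, c=M0/2=0, d=(M1−M0)/(6·2)=-123/140, b=Δ0−h0·(2M0+M1)/6=561/70
seg 1: a=5, c=M1/2=-369/70, d=(M2−M1)/(6·1)=14/5, b=Δ1−h1·(2M1+M2)/6=-177/70
seg 2: a=0, c=M2/2=219/70, d=(M3−M2)/(6·2)=-73/140, b=Δ2−h2·(2M2+M3)/6=-327/70
t_q=1 → seg 0, τ=1; S=-4+561/70·τ+0·τ²+-123/140·τ³=439/140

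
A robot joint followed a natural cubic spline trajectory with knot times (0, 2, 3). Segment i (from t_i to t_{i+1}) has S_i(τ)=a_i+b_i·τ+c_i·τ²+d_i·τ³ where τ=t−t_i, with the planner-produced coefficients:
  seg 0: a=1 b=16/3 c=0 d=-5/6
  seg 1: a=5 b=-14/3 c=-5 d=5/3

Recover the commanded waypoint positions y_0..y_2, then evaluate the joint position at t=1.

y_0 = S_0(0) = a_0 = 1
y_1 = S_1(0) = a_1 = 5
y_2 = S_1(1) = -3
t_q=1 is in segment 0 (τ=1); S_0(τ)=11/2

y_0=1 y_1=5 y_2=-3
S(1) = 11/2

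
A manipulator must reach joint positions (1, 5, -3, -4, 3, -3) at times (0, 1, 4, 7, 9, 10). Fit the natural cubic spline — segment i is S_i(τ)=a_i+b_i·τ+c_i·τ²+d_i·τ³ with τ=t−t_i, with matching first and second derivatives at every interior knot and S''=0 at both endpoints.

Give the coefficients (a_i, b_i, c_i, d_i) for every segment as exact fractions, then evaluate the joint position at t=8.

  seg 0: a=1 b=3649/740 c=0 d=-689/740
  seg 1: a=5 b=791/370 c=-2067/740 d=7937/19980
  seg 2: a=-3 b=-2883/740 c=434/555 d=73/540
  seg 3: a=-4 b=329/74 c=1479/740 d=-1829/1480
  seg 4: a=3 b=-442/185 c=-1002/185 d=334/185
S(8) = 1789/1480

Δ: Δ0=4, Δ1=-8/3, Δ2=-1/3, Δ3=7/2, Δ4=-6
row 1: diag=8, rhs=-40; c'=3/8, d'=-5
row 2: denom=12−3·3/8=87/8; d'=(14−3·-5)/(87/8)=8/3
row 3: denom=10−3·8/29=266/29; d'=(23−3·8/3)/(266/29)=435/266
row 4: denom=6−2·29/133=740/133; d'=(-57−2·435/266)/(740/133)=-2004/185
back: M4=-2004/185
back: M3=435/266−29/133·-2004/185=1479/370
back: M2=8/3−8/29·1479/370=868/555
back: M1=-5−3/8·868/555=-2067/370
M: M0=0, M1=-2067/370, M2=868/555, M3=1479/370, M4=-2004/185, M5=0
seg 0: a=1, c=M0/2=0, d=(M1−M0)/(6·1)=-689/740, b=Δ0−h0·(2M0+M1)/6=3649/740
seg 1: a=5, c=M1/2=-2067/740, d=(M2−M1)/(6·3)=7937/19980, b=Δ1−h1·(2M1+M2)/6=791/370
seg 2: a=-3, c=M2/2=434/555, d=(M3−M2)/(6·3)=73/540, b=Δ2−h2·(2M2+M3)/6=-2883/740
seg 3: a=-4, c=M3/2=1479/740, d=(M4−M3)/(6·2)=-1829/1480, b=Δ3−h3·(2M3+M4)/6=329/74
seg 4: a=3, c=M4/2=-1002/185, d=(M5−M4)/(6·1)=334/185, b=Δ4−h4·(2M4+M5)/6=-442/185
t_q=8 → seg 3, τ=1; S=-4+329/74·τ+1479/740·τ²+-1829/1480·τ³=1789/1480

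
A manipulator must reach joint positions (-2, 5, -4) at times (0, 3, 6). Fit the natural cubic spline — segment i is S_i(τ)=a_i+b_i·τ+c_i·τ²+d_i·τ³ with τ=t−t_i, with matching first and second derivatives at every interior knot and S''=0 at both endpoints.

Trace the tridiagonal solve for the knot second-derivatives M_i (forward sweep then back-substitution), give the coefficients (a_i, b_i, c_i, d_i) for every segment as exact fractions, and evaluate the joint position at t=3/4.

  seg 0: a=-2 b=11/3 c=0 d=-4/27
  seg 1: a=5 b=-1/3 c=-4/3 d=4/27
S(3/4) = 11/16

Δ: Δ0=7/3, Δ1=-3
row 1: diag=12, rhs=-32; c'=1/4, d'=-8/3
back: M1=-8/3
M: M0=0, M1=-8/3, M2=0
seg 0: a=-2, c=M0/2=0, d=(M1−M0)/(6·3)=-4/27, b=Δ0−h0·(2M0+M1)/6=11/3
seg 1: a=5, c=M1/2=-4/3, d=(M2−M1)/(6·3)=4/27, b=Δ1−h1·(2M1+M2)/6=-1/3
t_q=3/4 → seg 0, τ=3/4; S=-2+11/3·τ+0·τ²+-4/27·τ³=11/16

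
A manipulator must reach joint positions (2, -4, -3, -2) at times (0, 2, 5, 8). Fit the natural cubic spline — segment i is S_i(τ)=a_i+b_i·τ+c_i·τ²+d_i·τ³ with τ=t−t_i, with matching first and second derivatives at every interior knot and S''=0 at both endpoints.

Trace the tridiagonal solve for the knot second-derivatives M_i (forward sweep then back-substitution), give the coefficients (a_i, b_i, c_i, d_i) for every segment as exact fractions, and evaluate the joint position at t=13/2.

Δ: Δ0=-3, Δ1=1/3, Δ2=1/3
row 1: diag=10, rhs=20; c'=3/10, d'=2
row 2: denom=12−3·3/10=111/10; d'=(0−3·2)/(111/10)=-20/37
back: M2=-20/37
back: M1=2−3/10·-20/37=80/37
M: M0=0, M1=80/37, M2=-20/37, M3=0
seg 0: a=2, c=M0/2=0, d=(M1−M0)/(6·2)=20/111, b=Δ0−h0·(2M0+M1)/6=-413/111
seg 1: a=-4, c=M1/2=40/37, d=(M2−M1)/(6·3)=-50/333, b=Δ1−h1·(2M1+M2)/6=-173/111
seg 2: a=-3, c=M2/2=-10/37, d=(M3−M2)/(6·3)=10/333, b=Δ2−h2·(2M2+M3)/6=97/111
t_q=13/2 → seg 2, τ=3/2; S=-3+97/111·τ+-10/37·τ²+10/333·τ³=-325/148

  seg 0: a=2 b=-413/111 c=0 d=20/111
  seg 1: a=-4 b=-173/111 c=40/37 d=-50/333
  seg 2: a=-3 b=97/111 c=-10/37 d=10/333
S(13/2) = -325/148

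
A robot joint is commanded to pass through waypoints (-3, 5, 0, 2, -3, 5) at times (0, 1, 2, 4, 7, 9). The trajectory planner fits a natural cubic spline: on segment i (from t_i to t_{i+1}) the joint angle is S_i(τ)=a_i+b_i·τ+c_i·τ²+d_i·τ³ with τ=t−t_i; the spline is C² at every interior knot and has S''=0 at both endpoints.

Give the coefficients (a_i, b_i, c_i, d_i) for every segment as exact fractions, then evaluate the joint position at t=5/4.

Δ: Δ0=8, Δ1=-5, Δ2=1, Δ3=-5/3, Δ4=4
row 1: diag=4, rhs=-78; c'=1/4, d'=-39/2
row 2: denom=6−1·1/4=23/4; d'=(36−1·-39/2)/(23/4)=222/23
row 3: denom=10−2·8/23=214/23; d'=(-16−2·222/23)/(214/23)=-406/107
row 4: denom=10−3·69/214=1933/214; d'=(34−3·-406/107)/(1933/214)=9712/1933
back: M4=9712/1933
back: M3=-406/107−69/214·9712/1933=-10466/1933
back: M2=222/23−8/23·-10466/1933=22298/1933
back: M1=-39/2−1/4·22298/1933=-43268/1933
M: M0=0, M1=-43268/1933, M2=22298/1933, M3=-10466/1933, M4=9712/1933, M5=0
seg 0: a=-3, c=M0/2=0, d=(M1−M0)/(6·1)=-21634/5799, b=Δ0−h0·(2M0+M1)/6=68026/5799
seg 1: a=5, c=M1/2=-21634/1933, d=(M2−M1)/(6·1)=32783/5799, b=Δ1−h1·(2M1+M2)/6=3124/5799
seg 2: a=0, c=M2/2=11149/1933, d=(M3−M2)/(6·2)=-8191/5799, b=Δ2−h2·(2M2+M3)/6=-28331/5799
seg 3: a=2, c=M3/2=-5233/1933, d=(M4−M3)/(6·3)=1121/1933, b=Δ3−h3·(2M3+M4)/6=7165/5799
seg 4: a=-3, c=M4/2=4856/1933, d=(M5−M4)/(6·2)=-2428/5799, b=Δ4−h4·(2M4+M5)/6=3772/5799
t_q=5/4 → seg 1, τ=1/4; S=5+3124/5799·τ+-21634/1933·τ²+32783/5799·τ³=559613/123712

  seg 0: a=-3 b=68026/5799 c=0 d=-21634/5799
  seg 1: a=5 b=3124/5799 c=-21634/1933 d=32783/5799
  seg 2: a=0 b=-28331/5799 c=11149/1933 d=-8191/5799
  seg 3: a=2 b=7165/5799 c=-5233/1933 d=1121/1933
  seg 4: a=-3 b=3772/5799 c=4856/1933 d=-2428/5799
S(5/4) = 559613/123712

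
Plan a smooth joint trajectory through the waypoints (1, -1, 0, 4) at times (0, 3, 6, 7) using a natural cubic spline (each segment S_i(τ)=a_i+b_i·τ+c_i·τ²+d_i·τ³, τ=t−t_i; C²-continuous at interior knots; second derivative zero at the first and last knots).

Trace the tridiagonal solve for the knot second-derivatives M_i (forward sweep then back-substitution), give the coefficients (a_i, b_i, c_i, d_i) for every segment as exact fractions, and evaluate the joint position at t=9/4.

  seg 0: a=1 b=-49/87 c=0 d=-1/87
  seg 1: a=-1 b=-76/87 c=-3/29 d=44/261
  seg 2: a=0 b=266/87 c=41/29 d=-41/87
S(9/4) = -739/1856

Δ: Δ0=-2/3, Δ1=1/3, Δ2=4
row 1: diag=12, rhs=6; c'=1/4, d'=1/2
row 2: denom=8−3·1/4=29/4; d'=(22−3·1/2)/(29/4)=82/29
back: M2=82/29
back: M1=1/2−1/4·82/29=-6/29
M: M0=0, M1=-6/29, M2=82/29, M3=0
seg 0: a=1, c=M0/2=0, d=(M1−M0)/(6·3)=-1/87, b=Δ0−h0·(2M0+M1)/6=-49/87
seg 1: a=-1, c=M1/2=-3/29, d=(M2−M1)/(6·3)=44/261, b=Δ1−h1·(2M1+M2)/6=-76/87
seg 2: a=0, c=M2/2=41/29, d=(M3−M2)/(6·1)=-41/87, b=Δ2−h2·(2M2+M3)/6=266/87
t_q=9/4 → seg 0, τ=9/4; S=1+-49/87·τ+0·τ²+-1/87·τ³=-739/1856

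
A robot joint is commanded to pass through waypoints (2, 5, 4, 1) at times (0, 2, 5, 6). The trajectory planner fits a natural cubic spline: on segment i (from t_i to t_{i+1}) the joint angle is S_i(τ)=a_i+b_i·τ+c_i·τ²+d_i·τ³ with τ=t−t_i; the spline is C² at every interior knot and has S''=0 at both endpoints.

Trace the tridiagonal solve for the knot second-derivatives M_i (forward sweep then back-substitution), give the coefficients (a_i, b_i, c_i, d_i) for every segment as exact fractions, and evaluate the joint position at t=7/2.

  seg 0: a=2 b=719/426 c=0 d=-10/213
  seg 1: a=5 b=479/426 c=-20/71 d=-29/426
  seg 2: a=4 b=-512/213 c=-127/142 d=127/426
S(7/2) = 6615/1136

Δ: Δ0=3/2, Δ1=-1/3, Δ2=-3
row 1: diag=10, rhs=-11; c'=3/10, d'=-11/10
row 2: denom=8−3·3/10=71/10; d'=(-16−3·-11/10)/(71/10)=-127/71
back: M2=-127/71
back: M1=-11/10−3/10·-127/71=-40/71
M: M0=0, M1=-40/71, M2=-127/71, M3=0
seg 0: a=2, c=M0/2=0, d=(M1−M0)/(6·2)=-10/213, b=Δ0−h0·(2M0+M1)/6=719/426
seg 1: a=5, c=M1/2=-20/71, d=(M2−M1)/(6·3)=-29/426, b=Δ1−h1·(2M1+M2)/6=479/426
seg 2: a=4, c=M2/2=-127/142, d=(M3−M2)/(6·1)=127/426, b=Δ2−h2·(2M2+M3)/6=-512/213
t_q=7/2 → seg 1, τ=3/2; S=5+479/426·τ+-20/71·τ²+-29/426·τ³=6615/1136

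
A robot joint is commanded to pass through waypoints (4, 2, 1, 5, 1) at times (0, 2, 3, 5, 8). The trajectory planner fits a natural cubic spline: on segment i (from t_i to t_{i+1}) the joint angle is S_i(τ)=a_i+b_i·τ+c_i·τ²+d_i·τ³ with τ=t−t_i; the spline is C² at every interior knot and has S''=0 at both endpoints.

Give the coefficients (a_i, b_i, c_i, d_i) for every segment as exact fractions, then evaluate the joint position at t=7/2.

Δ: Δ0=-1, Δ1=-1, Δ2=2, Δ3=-4/3
row 1: diag=6, rhs=0; c'=1/6, d'=0
row 2: denom=6−1·1/6=35/6; d'=(18−1·0)/(35/6)=108/35
row 3: denom=10−2·12/35=326/35; d'=(-20−2·108/35)/(326/35)=-458/163
back: M3=-458/163
back: M2=108/35−12/35·-458/163=660/163
back: M1=0−1/6·660/163=-110/163
M: M0=0, M1=-110/163, M2=660/163, M3=-458/163, M4=0
seg 0: a=4, c=M0/2=0, d=(M1−M0)/(6·2)=-55/978, b=Δ0−h0·(2M0+M1)/6=-379/489
seg 1: a=2, c=M1/2=-55/163, d=(M2−M1)/(6·1)=385/489, b=Δ1−h1·(2M1+M2)/6=-709/489
seg 2: a=1, c=M2/2=330/163, d=(M3−M2)/(6·2)=-559/978, b=Δ2−h2·(2M2+M3)/6=116/489
seg 3: a=5, c=M3/2=-229/163, d=(M4−M3)/(6·3)=229/1467, b=Δ3−h3·(2M3+M4)/6=722/489
t_q=7/2 → seg 2, τ=1/2; S=1+116/489·τ+330/163·τ²+-559/978·τ³=4051/2608

  seg 0: a=4 b=-379/489 c=0 d=-55/978
  seg 1: a=2 b=-709/489 c=-55/163 d=385/489
  seg 2: a=1 b=116/489 c=330/163 d=-559/978
  seg 3: a=5 b=722/489 c=-229/163 d=229/1467
S(7/2) = 4051/2608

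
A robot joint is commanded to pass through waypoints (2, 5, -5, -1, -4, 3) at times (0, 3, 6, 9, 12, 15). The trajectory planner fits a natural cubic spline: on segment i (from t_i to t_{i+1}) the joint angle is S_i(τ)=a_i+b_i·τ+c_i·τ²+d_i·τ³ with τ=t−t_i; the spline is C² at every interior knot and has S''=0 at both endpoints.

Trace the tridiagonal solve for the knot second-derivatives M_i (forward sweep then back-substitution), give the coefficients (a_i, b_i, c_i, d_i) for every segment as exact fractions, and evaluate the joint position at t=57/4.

  seg 0: a=2 b=1603/627 c=0 d=-976/5643
  seg 1: a=5 b=-1325/627 c=-976/627 d=721/1881
  seg 2: a=-5 b=-692/627 c=1187/627 d=-107/297
  seg 3: a=-1 b=331/627 c=-282/209 d=1580/5643
  seg 4: a=-4 b=-5/627 c=734/627 d=-734/5643
S(57/4) = 2855/6688

Δ: Δ0=1, Δ1=-10/3, Δ2=4/3, Δ3=-1, Δ4=7/3
row 1: diag=12, rhs=-26; c'=1/4, d'=-13/6
row 2: denom=12−3·1/4=45/4; d'=(28−3·-13/6)/(45/4)=46/15
row 3: denom=12−3·4/15=56/5; d'=(-14−3·46/15)/(56/5)=-29/14
row 4: denom=12−3·15/56=627/56; d'=(20−3·-29/14)/(627/56)=1468/627
back: M4=1468/627
back: M3=-29/14−15/56·1468/627=-564/209
back: M2=46/15−4/15·-564/209=2374/627
back: M1=-13/6−1/4·2374/627=-1952/627
M: M0=0, M1=-1952/627, M2=2374/627, M3=-564/209, M4=1468/627, M5=0
seg 0: a=2, c=M0/2=0, d=(M1−M0)/(6·3)=-976/5643, b=Δ0−h0·(2M0+M1)/6=1603/627
seg 1: a=5, c=M1/2=-976/627, d=(M2−M1)/(6·3)=721/1881, b=Δ1−h1·(2M1+M2)/6=-1325/627
seg 2: a=-5, c=M2/2=1187/627, d=(M3−M2)/(6·3)=-107/297, b=Δ2−h2·(2M2+M3)/6=-692/627
seg 3: a=-1, c=M3/2=-282/209, d=(M4−M3)/(6·3)=1580/5643, b=Δ3−h3·(2M3+M4)/6=331/627
seg 4: a=-4, c=M4/2=734/627, d=(M5−M4)/(6·3)=-734/5643, b=Δ4−h4·(2M4+M5)/6=-5/627
t_q=57/4 → seg 4, τ=9/4; S=-4+-5/627·τ+734/627·τ²+-734/5643·τ³=2855/6688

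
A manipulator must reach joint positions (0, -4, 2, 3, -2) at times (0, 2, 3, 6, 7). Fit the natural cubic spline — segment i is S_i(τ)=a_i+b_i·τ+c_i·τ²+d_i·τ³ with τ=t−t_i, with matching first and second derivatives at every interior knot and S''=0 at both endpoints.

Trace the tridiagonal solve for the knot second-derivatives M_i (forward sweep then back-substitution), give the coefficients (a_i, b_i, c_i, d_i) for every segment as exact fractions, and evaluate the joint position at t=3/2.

  seg 0: a=0 b=-2374/483 c=0 d=352/483
  seg 1: a=-4 b=1850/483 c=704/161 d=-152/69
  seg 2: a=2 b=2882/483 c=-360/161 d=173/1449
  seg 3: a=3 b=-2041/483 c=-187/161 d=187/483
S(3/2) = -113/23

Δ: Δ0=-2, Δ1=6, Δ2=1/3, Δ3=-5
row 1: diag=6, rhs=48; c'=1/6, d'=8
row 2: denom=8−1·1/6=47/6; d'=(-34−1·8)/(47/6)=-252/47
row 3: denom=8−3·18/47=322/47; d'=(-32−3·-252/47)/(322/47)=-374/161
back: M3=-374/161
back: M2=-252/47−18/47·-374/161=-720/161
back: M1=8−1/6·-720/161=1408/161
M: M0=0, M1=1408/161, M2=-720/161, M3=-374/161, M4=0
seg 0: a=0, c=M0/2=0, d=(M1−M0)/(6·2)=352/483, b=Δ0−h0·(2M0+M1)/6=-2374/483
seg 1: a=-4, c=M1/2=704/161, d=(M2−M1)/(6·1)=-152/69, b=Δ1−h1·(2M1+M2)/6=1850/483
seg 2: a=2, c=M2/2=-360/161, d=(M3−M2)/(6·3)=173/1449, b=Δ2−h2·(2M2+M3)/6=2882/483
seg 3: a=3, c=M3/2=-187/161, d=(M4−M3)/(6·1)=187/483, b=Δ3−h3·(2M3+M4)/6=-2041/483
t_q=3/2 → seg 0, τ=3/2; S=0+-2374/483·τ+0·τ²+352/483·τ³=-113/23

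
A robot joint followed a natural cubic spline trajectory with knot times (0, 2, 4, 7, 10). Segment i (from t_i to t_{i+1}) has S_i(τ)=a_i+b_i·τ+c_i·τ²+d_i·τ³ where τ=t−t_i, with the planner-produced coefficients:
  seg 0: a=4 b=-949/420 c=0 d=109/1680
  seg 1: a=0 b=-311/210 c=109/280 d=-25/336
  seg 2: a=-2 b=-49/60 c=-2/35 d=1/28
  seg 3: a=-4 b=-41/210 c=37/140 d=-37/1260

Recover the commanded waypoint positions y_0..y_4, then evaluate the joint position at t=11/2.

y_0=4 y_1=0 y_2=-2 y_3=-4 y_4=-3
S(11/2) = -3621/1120

y_0 = S_0(0) = a_0 = 4
y_1 = S_1(0) = a_1 = 0
y_2 = S_2(0) = a_2 = -2
y_3 = S_3(0) = a_3 = -4
y_4 = S_3(3) = -3
t_q=11/2 is in segment 2 (τ=3/2); S_2(τ)=-3621/1120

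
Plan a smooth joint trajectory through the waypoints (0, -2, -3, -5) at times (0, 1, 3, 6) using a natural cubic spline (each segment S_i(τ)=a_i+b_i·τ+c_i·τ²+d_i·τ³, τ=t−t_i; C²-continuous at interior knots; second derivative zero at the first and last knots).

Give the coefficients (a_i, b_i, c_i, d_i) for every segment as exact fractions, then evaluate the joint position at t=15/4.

Δ: Δ0=-2, Δ1=-1/2, Δ2=-2/3
row 1: diag=6, rhs=9; c'=1/3, d'=3/2
row 2: denom=10−2·1/3=28/3; d'=(-1−2·3/2)/(28/3)=-3/7
back: M2=-3/7
back: M1=3/2−1/3·-3/7=23/14
M: M0=0, M1=23/14, M2=-3/7, M3=0
seg 0: a=0, c=M0/2=0, d=(M1−M0)/(6·1)=23/84, b=Δ0−h0·(2M0+M1)/6=-191/84
seg 1: a=-2, c=M1/2=23/28, d=(M2−M1)/(6·2)=-29/168, b=Δ1−h1·(2M1+M2)/6=-61/42
seg 2: a=-3, c=M2/2=-3/14, d=(M3−M2)/(6·3)=1/42, b=Δ2−h2·(2M2+M3)/6=-5/21
t_q=15/4 → seg 2, τ=3/4; S=-3+-5/21·τ+-3/14·τ²+1/42·τ³=-421/128

  seg 0: a=0 b=-191/84 c=0 d=23/84
  seg 1: a=-2 b=-61/42 c=23/28 d=-29/168
  seg 2: a=-3 b=-5/21 c=-3/14 d=1/42
S(15/4) = -421/128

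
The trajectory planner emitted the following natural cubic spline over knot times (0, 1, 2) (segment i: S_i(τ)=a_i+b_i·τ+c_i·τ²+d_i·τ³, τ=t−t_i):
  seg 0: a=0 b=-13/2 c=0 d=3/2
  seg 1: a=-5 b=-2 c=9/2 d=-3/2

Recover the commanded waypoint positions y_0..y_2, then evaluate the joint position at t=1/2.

y_0 = S_0(0) = a_0 = 0
y_1 = S_1(0) = a_1 = -5
y_2 = S_1(1) = -4
t_q=1/2 is in segment 0 (τ=1/2); S_0(τ)=-49/16

y_0=0 y_1=-5 y_2=-4
S(1/2) = -49/16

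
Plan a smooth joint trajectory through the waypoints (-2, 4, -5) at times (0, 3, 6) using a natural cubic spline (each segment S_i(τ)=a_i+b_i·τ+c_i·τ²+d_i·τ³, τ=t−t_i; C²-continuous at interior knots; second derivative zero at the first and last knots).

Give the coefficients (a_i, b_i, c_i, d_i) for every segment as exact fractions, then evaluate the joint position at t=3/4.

Δ: Δ0=2, Δ1=-3
row 1: diag=12, rhs=-30; c'=1/4, d'=-5/2
back: M1=-5/2
M: M0=0, M1=-5/2, M2=0
seg 0: a=-2, c=M0/2=0, d=(M1−M0)/(6·3)=-5/36, b=Δ0−h0·(2M0+M1)/6=13/4
seg 1: a=4, c=M1/2=-5/4, d=(M2−M1)/(6·3)=5/36, b=Δ1−h1·(2M1+M2)/6=-1/2
t_q=3/4 → seg 0, τ=3/4; S=-2+13/4·τ+0·τ²+-5/36·τ³=97/256

  seg 0: a=-2 b=13/4 c=0 d=-5/36
  seg 1: a=4 b=-1/2 c=-5/4 d=5/36
S(3/4) = 97/256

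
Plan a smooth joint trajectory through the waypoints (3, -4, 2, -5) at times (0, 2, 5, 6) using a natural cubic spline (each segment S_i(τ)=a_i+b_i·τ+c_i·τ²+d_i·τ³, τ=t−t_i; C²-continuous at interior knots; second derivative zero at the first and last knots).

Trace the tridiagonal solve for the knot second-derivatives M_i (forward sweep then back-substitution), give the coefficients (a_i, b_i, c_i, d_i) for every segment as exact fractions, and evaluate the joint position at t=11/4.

Δ: Δ0=-7/2, Δ1=2, Δ2=-7
row 1: diag=10, rhs=33; c'=3/10, d'=33/10
row 2: denom=8−3·3/10=71/10; d'=(-54−3·33/10)/(71/10)=-9
back: M2=-9
back: M1=33/10−3/10·-9=6
M: M0=0, M1=6, M2=-9, M3=0
seg 0: a=3, c=M0/2=0, d=(M1−M0)/(6·2)=1/2, b=Δ0−h0·(2M0+M1)/6=-11/2
seg 1: a=-4, c=M1/2=3, d=(M2−M1)/(6·3)=-5/6, b=Δ1−h1·(2M1+M2)/6=1/2
seg 2: a=2, c=M2/2=-9/2, d=(M3−M2)/(6·1)=3/2, b=Δ2−h2·(2M2+M3)/6=-4
t_q=11/4 → seg 1, τ=3/4; S=-4+1/2·τ+3·τ²+-5/6·τ³=-293/128

  seg 0: a=3 b=-11/2 c=0 d=1/2
  seg 1: a=-4 b=1/2 c=3 d=-5/6
  seg 2: a=2 b=-4 c=-9/2 d=3/2
S(11/4) = -293/128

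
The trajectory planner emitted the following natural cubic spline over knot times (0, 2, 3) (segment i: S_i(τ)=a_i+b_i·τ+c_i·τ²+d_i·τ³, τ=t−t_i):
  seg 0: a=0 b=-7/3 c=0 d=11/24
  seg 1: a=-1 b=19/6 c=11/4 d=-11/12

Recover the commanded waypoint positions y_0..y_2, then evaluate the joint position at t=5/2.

y_0 = S_0(0) = a_0 = 0
y_1 = S_1(0) = a_1 = -1
y_2 = S_1(1) = 4
t_q=5/2 is in segment 1 (τ=1/2); S_1(τ)=37/32

y_0=0 y_1=-1 y_2=4
S(5/2) = 37/32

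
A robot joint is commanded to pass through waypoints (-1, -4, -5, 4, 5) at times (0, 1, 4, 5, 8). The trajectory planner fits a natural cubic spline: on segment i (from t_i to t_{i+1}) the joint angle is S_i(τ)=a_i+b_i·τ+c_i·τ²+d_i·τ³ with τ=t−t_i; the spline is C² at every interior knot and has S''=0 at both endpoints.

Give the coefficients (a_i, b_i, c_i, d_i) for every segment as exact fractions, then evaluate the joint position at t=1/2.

Δ: Δ0=-3, Δ1=-1/3, Δ2=9, Δ3=1/3
row 1: diag=8, rhs=16; c'=3/8, d'=2
row 2: denom=8−3·3/8=55/8; d'=(56−3·2)/(55/8)=80/11
row 3: denom=8−1·8/55=432/55; d'=(-52−1·80/11)/(432/55)=-815/108
back: M3=-815/108
back: M2=80/11−8/55·-815/108=226/27
back: M1=2−3/8·226/27=-41/36
M: M0=0, M1=-41/36, M2=226/27, M3=-815/108, M4=0
seg 0: a=-1, c=M0/2=0, d=(M1−M0)/(6·1)=-41/216, b=Δ0−h0·(2M0+M1)/6=-607/216
seg 1: a=-4, c=M1/2=-41/72, d=(M2−M1)/(6·3)=1027/1944, b=Δ1−h1·(2M1+M2)/6=-365/108
seg 2: a=-5, c=M2/2=113/27, d=(M3−M2)/(6·1)=-191/72, b=Δ2−h2·(2M2+M3)/6=1613/216
seg 3: a=4, c=M3/2=-815/216, d=(M4−M3)/(6·3)=815/1944, b=Δ3−h3·(2M3+M4)/6=851/108
t_q=1/2 → seg 0, τ=1/2; S=-1+-607/216·τ+0·τ²+-41/216·τ³=-1399/576

  seg 0: a=-1 b=-607/216 c=0 d=-41/216
  seg 1: a=-4 b=-365/108 c=-41/72 d=1027/1944
  seg 2: a=-5 b=1613/216 c=113/27 d=-191/72
  seg 3: a=4 b=851/108 c=-815/216 d=815/1944
S(1/2) = -1399/576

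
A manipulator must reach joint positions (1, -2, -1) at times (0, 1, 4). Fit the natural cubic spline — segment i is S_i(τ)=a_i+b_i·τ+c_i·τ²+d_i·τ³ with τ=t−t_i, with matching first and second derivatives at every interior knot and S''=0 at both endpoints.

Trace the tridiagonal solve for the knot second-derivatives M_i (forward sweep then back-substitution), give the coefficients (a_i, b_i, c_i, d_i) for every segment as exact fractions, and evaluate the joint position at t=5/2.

Δ: Δ0=-3, Δ1=1/3
row 1: diag=8, rhs=20; c'=3/8, d'=5/2
back: M1=5/2
M: M0=0, M1=5/2, M2=0
seg 0: a=1, c=M0/2=0, d=(M1−M0)/(6·1)=5/12, b=Δ0−h0·(2M0+M1)/6=-41/12
seg 1: a=-2, c=M1/2=5/4, d=(M2−M1)/(6·3)=-5/36, b=Δ1−h1·(2M1+M2)/6=-13/6
t_q=5/2 → seg 1, τ=3/2; S=-2+-13/6·τ+5/4·τ²+-5/36·τ³=-93/32

  seg 0: a=1 b=-41/12 c=0 d=5/12
  seg 1: a=-2 b=-13/6 c=5/4 d=-5/36
S(5/2) = -93/32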